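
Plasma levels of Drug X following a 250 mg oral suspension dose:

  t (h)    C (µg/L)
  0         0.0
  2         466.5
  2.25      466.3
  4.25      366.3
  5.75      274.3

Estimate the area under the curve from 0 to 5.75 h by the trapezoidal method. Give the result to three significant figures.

Trapezoidal AUC_0→5.75:
  [0→2]: (0.0+466.5)/2 × 2 = 466.5
  [2→2.25]: (466.5+466.3)/2 × 0.25 = 116.6
  [2.25→4.25]: (466.3+366.3)/2 × 2 = 832.6
  [4.25→5.75]: (366.3+274.3)/2 × 1.5 = 480.45
  Sum = 1896.15 µg/L·h

AUC = 1900 µg/L·h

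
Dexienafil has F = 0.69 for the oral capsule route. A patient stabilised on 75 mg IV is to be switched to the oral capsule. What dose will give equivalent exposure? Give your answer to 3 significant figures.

D_oral = 109 mg

For equal systemic exposure: F × D_ev = D_iv
D_ev = D_iv / F = 75 / 0.69 = 108.696 mg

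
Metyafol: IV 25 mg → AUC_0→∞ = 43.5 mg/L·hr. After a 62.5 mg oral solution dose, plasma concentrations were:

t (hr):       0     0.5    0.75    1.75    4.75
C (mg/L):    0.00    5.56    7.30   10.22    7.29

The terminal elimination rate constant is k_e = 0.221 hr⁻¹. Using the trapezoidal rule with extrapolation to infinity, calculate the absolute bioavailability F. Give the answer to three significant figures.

Trapezoidal AUC_0→4.75 (oral solution):
  [0→0.5]: (0.00+5.56)/2 × 0.5 = 1.39
  [0.5→0.75]: (5.56+7.30)/2 × 0.25 = 1.6075
  [0.75→1.75]: (7.30+10.22)/2 × 1 = 8.76
  [1.75→4.75]: (10.22+7.29)/2 × 3 = 26.265
  Sum = 38.0225 mg/L·hr
Tail: C_last/k_e = 7.29/0.221 = 32.986
AUC_0→∞ (oral solution) = 38.0225 + 32.986 = 71.0085 mg/L·hr
F = (AUC_ev/D_ev)/(AUC_iv/D_iv) = (71.0085/62.5)/(43.5/25) = 1.136136/1.74 = 0.6530

F = 0.653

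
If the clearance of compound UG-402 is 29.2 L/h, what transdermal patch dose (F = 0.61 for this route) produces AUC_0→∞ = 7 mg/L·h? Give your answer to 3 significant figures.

Dose = CL × AUC_0→∞ / F
     = 29.2 × 7 / 0.61 = 335.082 mg

Dose = 335 mg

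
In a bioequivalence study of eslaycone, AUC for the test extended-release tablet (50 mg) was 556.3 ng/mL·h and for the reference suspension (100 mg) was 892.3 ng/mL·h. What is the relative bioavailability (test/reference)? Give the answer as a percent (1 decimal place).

F_rel = 124.7%

F_rel = (AUC_test/D_test) / (AUC_ref/D_ref)
      = (556.3/50) / (892.3/100)
      = 11.126 / 8.923 = 1.2469 = 124.69%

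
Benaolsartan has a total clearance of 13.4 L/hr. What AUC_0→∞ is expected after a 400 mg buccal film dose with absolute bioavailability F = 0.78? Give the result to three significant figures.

AUC = 23.3 mg/L·hr

AUC_0→∞ = F × Dose / CL
        = 0.78 × 400 / 13.4 = 23.2836 mg/L·hr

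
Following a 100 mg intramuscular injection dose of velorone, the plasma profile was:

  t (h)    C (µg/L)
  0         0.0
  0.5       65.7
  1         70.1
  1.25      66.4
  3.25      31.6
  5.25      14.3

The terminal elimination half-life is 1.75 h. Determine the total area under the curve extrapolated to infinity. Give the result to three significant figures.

AUC = 247 µg/L·h

Trapezoidal AUC_0→5.25:
  [0→0.5]: (0.0+65.7)/2 × 0.5 = 16.425
  [0.5→1]: (65.7+70.1)/2 × 0.5 = 33.95
  [1→1.25]: (70.1+66.4)/2 × 0.25 = 17.0625
  [1.25→3.25]: (66.4+31.6)/2 × 2 = 98.0
  [3.25→5.25]: (31.6+14.3)/2 × 2 = 45.9
  Sum = 211.3375 µg/L·h
k_e = ln2 / t½ = 0.693147 / 1.75 = 0.3961 h^-1
Extrapolated tail: C_last / k_e = 14.3 / 0.3961 = 36.102
AUC_0→∞ = 211.3375 + 36.102 = 247.4395 µg/L·h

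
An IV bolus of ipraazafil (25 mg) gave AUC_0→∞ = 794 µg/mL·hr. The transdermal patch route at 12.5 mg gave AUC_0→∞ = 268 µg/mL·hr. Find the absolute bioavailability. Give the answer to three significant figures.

F = (AUC_ev / D_ev) / (AUC_iv / D_iv)
  = (268/12.5) / (794/25)
  = 21.44 / 31.76 = 0.6751

F = 0.675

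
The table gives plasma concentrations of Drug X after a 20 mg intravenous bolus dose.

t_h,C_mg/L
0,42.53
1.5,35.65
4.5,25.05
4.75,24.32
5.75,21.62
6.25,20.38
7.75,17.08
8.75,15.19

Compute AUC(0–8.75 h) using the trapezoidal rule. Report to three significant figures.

AUC = 234 mg/L·h

Trapezoidal AUC_0→8.75:
  [0→1.5]: (42.53+35.65)/2 × 1.5 = 58.635
  [1.5→4.5]: (35.65+25.05)/2 × 3 = 91.05
  [4.5→4.75]: (25.05+24.32)/2 × 0.25 = 6.17125
  [4.75→5.75]: (24.32+21.62)/2 × 1 = 22.97
  [5.75→6.25]: (21.62+20.38)/2 × 0.5 = 10.5
  [6.25→7.75]: (20.38+17.08)/2 × 1.5 = 28.095
  [7.75→8.75]: (17.08+15.19)/2 × 1 = 16.135
  Sum = 233.55625 mg/L·h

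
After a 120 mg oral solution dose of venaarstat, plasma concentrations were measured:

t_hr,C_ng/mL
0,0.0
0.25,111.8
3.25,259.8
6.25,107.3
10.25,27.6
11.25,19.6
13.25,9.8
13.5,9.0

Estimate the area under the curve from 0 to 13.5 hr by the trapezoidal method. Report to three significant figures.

AUC = 1450 ng/mL·hr

Trapezoidal AUC_0→13.5:
  [0→0.25]: (0.0+111.8)/2 × 0.25 = 13.975
  [0.25→3.25]: (111.8+259.8)/2 × 3 = 557.4
  [3.25→6.25]: (259.8+107.3)/2 × 3 = 550.65
  [6.25→10.25]: (107.3+27.6)/2 × 4 = 269.8
  [10.25→11.25]: (27.6+19.6)/2 × 1 = 23.6
  [11.25→13.25]: (19.6+9.8)/2 × 2 = 29.4
  [13.25→13.5]: (9.8+9.0)/2 × 0.25 = 2.35
  Sum = 1447.175 ng/mL·hr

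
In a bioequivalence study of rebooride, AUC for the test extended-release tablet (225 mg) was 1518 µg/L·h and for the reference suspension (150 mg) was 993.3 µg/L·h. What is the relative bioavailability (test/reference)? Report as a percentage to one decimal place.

F_rel = (AUC_test/D_test) / (AUC_ref/D_ref)
      = (1518/225) / (993.3/150)
      = 6.74667 / 6.622 = 1.0188 = 101.88%

F_rel = 101.9%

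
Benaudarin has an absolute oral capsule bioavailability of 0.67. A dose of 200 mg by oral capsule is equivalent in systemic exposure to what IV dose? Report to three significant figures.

D_iv = 134 mg

Systemic exposure from an extravascular dose = F × D_ev, so the equivalent IV dose is F × D_ev.
D_iv = F × D_ev = 0.67 × 200 = 134 mg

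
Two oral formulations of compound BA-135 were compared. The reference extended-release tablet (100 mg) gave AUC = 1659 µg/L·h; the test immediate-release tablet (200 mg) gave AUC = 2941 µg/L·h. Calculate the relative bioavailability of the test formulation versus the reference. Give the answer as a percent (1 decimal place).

F_rel = (AUC_test/D_test) / (AUC_ref/D_ref)
      = (2941/200) / (1659/100)
      = 14.705 / 16.59 = 0.8864 = 88.64%

F_rel = 88.6%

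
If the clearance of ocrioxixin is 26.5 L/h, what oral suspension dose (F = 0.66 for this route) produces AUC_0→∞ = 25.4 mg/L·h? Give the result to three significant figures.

Dose = CL × AUC_0→∞ / F
     = 26.5 × 25.4 / 0.66 = 1019.85 mg

Dose = 1020 mg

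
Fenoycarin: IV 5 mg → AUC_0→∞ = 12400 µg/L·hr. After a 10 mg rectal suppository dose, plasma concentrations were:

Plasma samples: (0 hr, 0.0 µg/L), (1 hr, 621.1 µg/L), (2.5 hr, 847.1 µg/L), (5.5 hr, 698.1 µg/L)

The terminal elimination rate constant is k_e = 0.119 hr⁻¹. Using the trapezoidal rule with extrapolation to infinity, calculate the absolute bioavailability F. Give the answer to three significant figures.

F = 0.387

Trapezoidal AUC_0→5.5 (rectal suppository):
  [0→1]: (0.0+621.1)/2 × 1 = 310.55
  [1→2.5]: (621.1+847.1)/2 × 1.5 = 1101.15
  [2.5→5.5]: (847.1+698.1)/2 × 3 = 2317.8
  Sum = 3729.5 µg/L·hr
Tail: C_last/k_e = 698.1/0.119 = 5866.387
AUC_0→∞ (rectal suppository) = 3729.5 + 5866.387 = 9595.887 µg/L·hr
F = (AUC_ev/D_ev)/(AUC_iv/D_iv) = (9595.887/10)/(12400/5) = 959.5887/2480 = 0.3869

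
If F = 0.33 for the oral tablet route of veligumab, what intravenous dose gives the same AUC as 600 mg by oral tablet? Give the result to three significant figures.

D_iv = 198 mg

Systemic exposure from an extravascular dose = F × D_ev, so the equivalent IV dose is F × D_ev.
D_iv = F × D_ev = 0.33 × 600 = 198 mg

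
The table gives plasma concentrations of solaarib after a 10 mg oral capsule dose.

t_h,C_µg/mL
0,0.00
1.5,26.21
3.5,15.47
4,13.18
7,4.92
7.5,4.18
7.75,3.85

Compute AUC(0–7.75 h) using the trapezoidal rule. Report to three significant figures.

Trapezoidal AUC_0→7.75:
  [0→1.5]: (0.00+26.21)/2 × 1.5 = 19.6575
  [1.5→3.5]: (26.21+15.47)/2 × 2 = 41.68
  [3.5→4]: (15.47+13.18)/2 × 0.5 = 7.1625
  [4→7]: (13.18+4.92)/2 × 3 = 27.15
  [7→7.5]: (4.92+4.18)/2 × 0.5 = 2.275
  [7.5→7.75]: (4.18+3.85)/2 × 0.25 = 1.00375
  Sum = 98.92875 µg/mL·h

AUC = 98.9 µg/mL·h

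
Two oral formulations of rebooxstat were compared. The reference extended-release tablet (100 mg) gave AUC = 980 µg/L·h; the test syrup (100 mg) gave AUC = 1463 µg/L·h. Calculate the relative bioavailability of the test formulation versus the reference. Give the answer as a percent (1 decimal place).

F_rel = 149.3%

F_rel = (AUC_test/D_test) / (AUC_ref/D_ref)
      = (1463/100) / (980/100)
      = 14.63 / 9.8 = 1.4929 = 149.29%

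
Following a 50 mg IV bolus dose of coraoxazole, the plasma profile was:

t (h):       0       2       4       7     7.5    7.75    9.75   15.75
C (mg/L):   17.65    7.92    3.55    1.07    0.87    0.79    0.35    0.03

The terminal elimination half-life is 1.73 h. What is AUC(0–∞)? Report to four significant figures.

AUC = 47.02 mg/L·h

Trapezoidal AUC_0→15.75:
  [0→2]: (17.65+7.92)/2 × 2 = 25.57
  [2→4]: (7.92+3.55)/2 × 2 = 11.47
  [4→7]: (3.55+1.07)/2 × 3 = 6.93
  [7→7.5]: (1.07+0.87)/2 × 0.5 = 0.485
  [7.5→7.75]: (0.87+0.79)/2 × 0.25 = 0.2075
  [7.75→9.75]: (0.79+0.35)/2 × 2 = 1.14
  [9.75→15.75]: (0.35+0.03)/2 × 6 = 1.14
  Sum = 46.9425 mg/L·h
k_e = ln2 / t½ = 0.693147 / 1.73 = 0.4007 h^-1
Extrapolated tail: C_last / k_e = 0.03 / 0.4007 = 0.075
AUC_0→∞ = 46.9425 + 0.075 = 47.0175 mg/L·h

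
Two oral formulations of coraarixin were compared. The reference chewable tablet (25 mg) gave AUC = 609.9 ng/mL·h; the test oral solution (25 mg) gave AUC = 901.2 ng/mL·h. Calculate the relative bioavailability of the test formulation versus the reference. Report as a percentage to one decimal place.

F_rel = (AUC_test/D_test) / (AUC_ref/D_ref)
      = (901.2/25) / (609.9/25)
      = 36.048 / 24.396 = 1.4776 = 147.76%

F_rel = 147.8%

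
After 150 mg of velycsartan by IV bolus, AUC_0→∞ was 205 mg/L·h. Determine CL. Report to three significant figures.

CL = 0.732 L/h

CL = Dose_iv / AUC_0→∞
   = 150 / 205 = 0.731707 L/h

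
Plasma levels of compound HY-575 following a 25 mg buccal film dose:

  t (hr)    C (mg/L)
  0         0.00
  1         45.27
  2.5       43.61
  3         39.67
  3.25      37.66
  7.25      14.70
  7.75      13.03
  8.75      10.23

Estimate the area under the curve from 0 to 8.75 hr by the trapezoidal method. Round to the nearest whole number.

AUC = 243 mg/L·hr

Trapezoidal AUC_0→8.75:
  [0→1]: (0.00+45.27)/2 × 1 = 22.635
  [1→2.5]: (45.27+43.61)/2 × 1.5 = 66.66
  [2.5→3]: (43.61+39.67)/2 × 0.5 = 20.82
  [3→3.25]: (39.67+37.66)/2 × 0.25 = 9.66625
  [3.25→7.25]: (37.66+14.70)/2 × 4 = 104.72
  [7.25→7.75]: (14.70+13.03)/2 × 0.5 = 6.9325
  [7.75→8.75]: (13.03+10.23)/2 × 1 = 11.63
  Sum = 243.06375 mg/L·hr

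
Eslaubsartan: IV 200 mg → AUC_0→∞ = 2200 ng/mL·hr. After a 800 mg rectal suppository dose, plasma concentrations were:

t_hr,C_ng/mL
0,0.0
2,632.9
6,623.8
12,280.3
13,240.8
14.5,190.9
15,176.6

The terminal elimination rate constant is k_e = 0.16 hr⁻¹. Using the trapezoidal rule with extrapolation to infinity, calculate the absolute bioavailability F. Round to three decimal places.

Trapezoidal AUC_0→15 (rectal suppository):
  [0→2]: (0.0+632.9)/2 × 2 = 632.9
  [2→6]: (632.9+623.8)/2 × 4 = 2513.4
  [6→12]: (623.8+280.3)/2 × 6 = 2712.3
  [12→13]: (280.3+240.8)/2 × 1 = 260.55
  [13→14.5]: (240.8+190.9)/2 × 1.5 = 323.775
  [14.5→15]: (190.9+176.6)/2 × 0.5 = 91.875
  Sum = 6534.8 ng/mL·hr
Tail: C_last/k_e = 176.6/0.16 = 1103.750
AUC_0→∞ (rectal suppository) = 6534.8 + 1103.750 = 7638.55 ng/mL·hr
F = (AUC_ev/D_ev)/(AUC_iv/D_iv) = (7638.55/800)/(2200/200) = 9.5481875/11 = 0.8680

F = 0.868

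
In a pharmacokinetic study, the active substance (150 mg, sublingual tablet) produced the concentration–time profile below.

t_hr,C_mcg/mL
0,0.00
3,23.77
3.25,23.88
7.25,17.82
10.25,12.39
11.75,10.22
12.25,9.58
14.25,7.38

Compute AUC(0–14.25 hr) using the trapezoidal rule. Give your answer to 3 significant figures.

AUC = 209 mcg/mL·hr

Trapezoidal AUC_0→14.25:
  [0→3]: (0.00+23.77)/2 × 3 = 35.655
  [3→3.25]: (23.77+23.88)/2 × 0.25 = 5.95625
  [3.25→7.25]: (23.88+17.82)/2 × 4 = 83.4
  [7.25→10.25]: (17.82+12.39)/2 × 3 = 45.315
  [10.25→11.75]: (12.39+10.22)/2 × 1.5 = 16.9575
  [11.75→12.25]: (10.22+9.58)/2 × 0.5 = 4.95
  [12.25→14.25]: (9.58+7.38)/2 × 2 = 16.96
  Sum = 209.19375 mcg/mL·hr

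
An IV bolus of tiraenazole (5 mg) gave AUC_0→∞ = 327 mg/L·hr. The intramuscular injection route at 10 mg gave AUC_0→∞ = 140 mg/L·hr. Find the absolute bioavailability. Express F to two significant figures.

F = 0.21

F = (AUC_ev / D_ev) / (AUC_iv / D_iv)
  = (140/10) / (327/5)
  = 14 / 65.4 = 0.2141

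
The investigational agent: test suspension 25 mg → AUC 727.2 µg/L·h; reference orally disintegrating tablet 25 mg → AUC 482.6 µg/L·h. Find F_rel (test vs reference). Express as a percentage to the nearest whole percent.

F_rel = 151%

F_rel = (AUC_test/D_test) / (AUC_ref/D_ref)
      = (727.2/25) / (482.6/25)
      = 29.088 / 19.304 = 1.5068 = 150.68%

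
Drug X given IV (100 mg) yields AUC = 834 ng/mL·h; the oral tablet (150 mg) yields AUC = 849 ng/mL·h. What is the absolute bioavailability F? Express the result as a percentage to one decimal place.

F = 67.9%

F = (AUC_ev / D_ev) / (AUC_iv / D_iv)
  = (849/150) / (834/100)
  = 5.66 / 8.34 = 0.6787
  = 67.87%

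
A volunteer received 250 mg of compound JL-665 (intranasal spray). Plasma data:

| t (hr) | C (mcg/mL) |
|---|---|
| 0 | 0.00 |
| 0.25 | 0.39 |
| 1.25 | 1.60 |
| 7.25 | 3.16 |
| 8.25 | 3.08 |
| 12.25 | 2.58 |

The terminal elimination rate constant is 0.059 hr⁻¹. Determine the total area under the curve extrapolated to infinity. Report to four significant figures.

AUC = 73.49 mcg/mL·hr

Trapezoidal AUC_0→12.25:
  [0→0.25]: (0.00+0.39)/2 × 0.25 = 0.04875
  [0.25→1.25]: (0.39+1.60)/2 × 1 = 0.995
  [1.25→7.25]: (1.60+3.16)/2 × 6 = 14.28
  [7.25→8.25]: (3.16+3.08)/2 × 1 = 3.12
  [8.25→12.25]: (3.08+2.58)/2 × 4 = 11.32
  Sum = 29.76375 mcg/mL·hr
Extrapolated tail: C_last / k_e = 2.58 / 0.059 = 43.729
AUC_0→∞ = 29.76375 + 43.729 = 73.49275 mcg/mL·hr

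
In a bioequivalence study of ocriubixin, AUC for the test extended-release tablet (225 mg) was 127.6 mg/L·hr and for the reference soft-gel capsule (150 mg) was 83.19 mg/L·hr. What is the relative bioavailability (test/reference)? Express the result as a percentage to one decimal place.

F_rel = 102.3%

F_rel = (AUC_test/D_test) / (AUC_ref/D_ref)
      = (127.6/225) / (83.19/150)
      = 0.567111 / 0.5546 = 1.0226 = 102.26%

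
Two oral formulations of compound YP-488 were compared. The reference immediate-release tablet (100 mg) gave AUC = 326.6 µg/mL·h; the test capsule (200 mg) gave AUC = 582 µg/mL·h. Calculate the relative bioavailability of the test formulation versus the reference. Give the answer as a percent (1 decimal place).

F_rel = 89.1%

F_rel = (AUC_test/D_test) / (AUC_ref/D_ref)
      = (582/200) / (326.6/100)
      = 2.91 / 3.266 = 0.8910 = 89.10%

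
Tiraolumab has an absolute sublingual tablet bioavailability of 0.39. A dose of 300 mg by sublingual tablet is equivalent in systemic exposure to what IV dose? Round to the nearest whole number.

D_iv = 117 mg

Systemic exposure from an extravascular dose = F × D_ev, so the equivalent IV dose is F × D_ev.
D_iv = F × D_ev = 0.39 × 300 = 117 mg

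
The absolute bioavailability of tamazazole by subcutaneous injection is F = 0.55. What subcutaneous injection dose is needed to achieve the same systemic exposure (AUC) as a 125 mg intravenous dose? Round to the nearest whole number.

D_subcutaneous = 227 mg

For equal systemic exposure: F × D_ev = D_iv
D_ev = D_iv / F = 125 / 0.55 = 227.273 mg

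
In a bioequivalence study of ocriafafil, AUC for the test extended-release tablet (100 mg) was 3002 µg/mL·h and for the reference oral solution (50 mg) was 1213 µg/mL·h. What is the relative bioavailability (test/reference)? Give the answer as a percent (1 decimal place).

F_rel = (AUC_test/D_test) / (AUC_ref/D_ref)
      = (3002/100) / (1213/50)
      = 30.02 / 24.26 = 1.2374 = 123.74%

F_rel = 123.7%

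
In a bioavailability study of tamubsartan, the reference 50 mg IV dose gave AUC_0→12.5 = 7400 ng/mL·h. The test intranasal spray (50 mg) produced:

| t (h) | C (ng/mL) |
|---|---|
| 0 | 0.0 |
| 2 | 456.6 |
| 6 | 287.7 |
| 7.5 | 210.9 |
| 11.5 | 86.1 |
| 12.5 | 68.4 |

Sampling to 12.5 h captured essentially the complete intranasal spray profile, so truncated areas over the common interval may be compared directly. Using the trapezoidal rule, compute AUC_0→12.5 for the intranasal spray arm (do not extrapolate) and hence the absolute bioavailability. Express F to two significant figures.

F = 0.40

Trapezoidal AUC_0→12.5 (intranasal spray):
  [0→2]: (0.0+456.6)/2 × 2 = 456.6
  [2→6]: (456.6+287.7)/2 × 4 = 1488.6
  [6→7.5]: (287.7+210.9)/2 × 1.5 = 373.95
  [7.5→11.5]: (210.9+86.1)/2 × 4 = 594.0
  [11.5→12.5]: (86.1+68.4)/2 × 1 = 77.25
  Sum = 2990.4 ng/mL·h
F = (AUC_ev/D_ev)/(AUC_iv/D_iv) = (2990.4/50)/(7400/50) = 59.808/148 = 0.4041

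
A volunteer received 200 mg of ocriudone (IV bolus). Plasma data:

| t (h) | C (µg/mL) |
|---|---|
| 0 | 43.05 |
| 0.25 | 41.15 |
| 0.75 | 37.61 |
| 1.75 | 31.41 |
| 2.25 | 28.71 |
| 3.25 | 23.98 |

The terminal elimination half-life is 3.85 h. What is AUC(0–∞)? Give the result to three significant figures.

AUC = 239 µg/mL·h

Trapezoidal AUC_0→3.25:
  [0→0.25]: (43.05+41.15)/2 × 0.25 = 10.525
  [0.25→0.75]: (41.15+37.61)/2 × 0.5 = 19.69
  [0.75→1.75]: (37.61+31.41)/2 × 1 = 34.51
  [1.75→2.25]: (31.41+28.71)/2 × 0.5 = 15.03
  [2.25→3.25]: (28.71+23.98)/2 × 1 = 26.345
  Sum = 106.1 µg/mL·h
k_e = ln2 / t½ = 0.693147 / 3.85 = 0.1800 h^-1
Extrapolated tail: C_last / k_e = 23.98 / 0.18 = 133.222
AUC_0→∞ = 106.1 + 133.222 = 239.322 µg/mL·h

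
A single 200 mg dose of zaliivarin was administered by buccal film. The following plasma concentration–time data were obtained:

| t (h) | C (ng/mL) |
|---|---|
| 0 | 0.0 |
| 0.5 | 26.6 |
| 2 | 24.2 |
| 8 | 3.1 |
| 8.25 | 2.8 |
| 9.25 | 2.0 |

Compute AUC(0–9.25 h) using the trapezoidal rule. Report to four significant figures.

AUC = 129.8 ng/mL·h

Trapezoidal AUC_0→9.25:
  [0→0.5]: (0.0+26.6)/2 × 0.5 = 6.65
  [0.5→2]: (26.6+24.2)/2 × 1.5 = 38.1
  [2→8]: (24.2+3.1)/2 × 6 = 81.9
  [8→8.25]: (3.1+2.8)/2 × 0.25 = 0.7375
  [8.25→9.25]: (2.8+2.0)/2 × 1 = 2.4
  Sum = 129.7875 ng/mL·h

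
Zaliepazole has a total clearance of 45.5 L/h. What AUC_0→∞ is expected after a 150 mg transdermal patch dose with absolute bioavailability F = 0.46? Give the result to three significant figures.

AUC_0→∞ = F × Dose / CL
        = 0.46 × 150 / 45.5 = 1.51648 mg/L·h

AUC = 1.52 mg/L·h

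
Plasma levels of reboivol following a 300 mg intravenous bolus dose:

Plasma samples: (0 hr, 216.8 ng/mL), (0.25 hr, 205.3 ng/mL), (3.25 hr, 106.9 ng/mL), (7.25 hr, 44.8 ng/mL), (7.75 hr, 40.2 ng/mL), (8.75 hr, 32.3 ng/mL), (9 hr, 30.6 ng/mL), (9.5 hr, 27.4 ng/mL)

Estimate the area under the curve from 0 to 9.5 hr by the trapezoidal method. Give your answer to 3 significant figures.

Trapezoidal AUC_0→9.5:
  [0→0.25]: (216.8+205.3)/2 × 0.25 = 52.7625
  [0.25→3.25]: (205.3+106.9)/2 × 3 = 468.3
  [3.25→7.25]: (106.9+44.8)/2 × 4 = 303.4
  [7.25→7.75]: (44.8+40.2)/2 × 0.5 = 21.25
  [7.75→8.75]: (40.2+32.3)/2 × 1 = 36.25
  [8.75→9]: (32.3+30.6)/2 × 0.25 = 7.8625
  [9→9.5]: (30.6+27.4)/2 × 0.5 = 14.5
  Sum = 904.325 ng/mL·hr

AUC = 904 ng/mL·hr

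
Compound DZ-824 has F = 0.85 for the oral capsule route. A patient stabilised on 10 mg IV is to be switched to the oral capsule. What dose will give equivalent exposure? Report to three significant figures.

For equal systemic exposure: F × D_ev = D_iv
D_ev = D_iv / F = 10 / 0.85 = 11.7647 mg

D_oral = 11.8 mg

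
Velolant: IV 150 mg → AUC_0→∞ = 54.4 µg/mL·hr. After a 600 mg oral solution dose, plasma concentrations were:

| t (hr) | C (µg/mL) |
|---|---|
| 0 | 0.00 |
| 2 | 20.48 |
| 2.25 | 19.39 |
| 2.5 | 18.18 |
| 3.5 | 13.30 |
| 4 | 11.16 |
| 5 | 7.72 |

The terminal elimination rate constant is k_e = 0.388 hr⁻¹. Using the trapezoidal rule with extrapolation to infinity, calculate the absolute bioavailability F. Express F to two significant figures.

F = 0.37

Trapezoidal AUC_0→5 (oral solution):
  [0→2]: (0.00+20.48)/2 × 2 = 20.48
  [2→2.25]: (20.48+19.39)/2 × 0.25 = 4.98375
  [2.25→2.5]: (19.39+18.18)/2 × 0.25 = 4.69625
  [2.5→3.5]: (18.18+13.30)/2 × 1 = 15.74
  [3.5→4]: (13.30+11.16)/2 × 0.5 = 6.115
  [4→5]: (11.16+7.72)/2 × 1 = 9.44
  Sum = 61.455 µg/mL·hr
Tail: C_last/k_e = 7.72/0.388 = 19.897
AUC_0→∞ (oral solution) = 61.455 + 19.897 = 81.352 µg/mL·hr
F = (AUC_ev/D_ev)/(AUC_iv/D_iv) = (81.352/600)/(54.4/150) = 0.135587/0.362667 = 0.3739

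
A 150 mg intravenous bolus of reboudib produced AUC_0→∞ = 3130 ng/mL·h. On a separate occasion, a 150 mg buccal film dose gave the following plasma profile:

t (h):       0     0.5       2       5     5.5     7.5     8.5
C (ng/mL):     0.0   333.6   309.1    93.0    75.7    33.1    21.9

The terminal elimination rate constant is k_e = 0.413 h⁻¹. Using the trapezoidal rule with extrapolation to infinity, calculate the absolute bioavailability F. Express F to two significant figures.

F = 0.45

Trapezoidal AUC_0→8.5 (buccal film):
  [0→0.5]: (0.0+333.6)/2 × 0.5 = 83.4
  [0.5→2]: (333.6+309.1)/2 × 1.5 = 482.025
  [2→5]: (309.1+93.0)/2 × 3 = 603.15
  [5→5.5]: (93.0+75.7)/2 × 0.5 = 42.175
  [5.5→7.5]: (75.7+33.1)/2 × 2 = 108.8
  [7.5→8.5]: (33.1+21.9)/2 × 1 = 27.5
  Sum = 1347.05 ng/mL·h
Tail: C_last/k_e = 21.9/0.413 = 53.027
AUC_0→∞ (buccal film) = 1347.05 + 53.027 = 1400.077 ng/mL·h
F = (AUC_ev/D_ev)/(AUC_iv/D_iv) = (1400.077/150)/(3130/150) = 9.33385/20.8667 = 0.4473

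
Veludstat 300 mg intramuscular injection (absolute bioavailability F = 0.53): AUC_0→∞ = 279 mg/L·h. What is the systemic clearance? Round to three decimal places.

CL = 0.570 L/h

CL = F × Dose / AUC_0→∞
   = 0.53 × 300 / 279 = 0.569892 L/h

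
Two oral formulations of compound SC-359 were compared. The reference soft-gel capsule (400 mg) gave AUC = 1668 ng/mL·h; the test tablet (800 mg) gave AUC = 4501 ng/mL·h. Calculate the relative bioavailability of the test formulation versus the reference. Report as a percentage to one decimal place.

F_rel = 134.9%

F_rel = (AUC_test/D_test) / (AUC_ref/D_ref)
      = (4501/800) / (1668/400)
      = 5.62625 / 4.17 = 1.3492 = 134.92%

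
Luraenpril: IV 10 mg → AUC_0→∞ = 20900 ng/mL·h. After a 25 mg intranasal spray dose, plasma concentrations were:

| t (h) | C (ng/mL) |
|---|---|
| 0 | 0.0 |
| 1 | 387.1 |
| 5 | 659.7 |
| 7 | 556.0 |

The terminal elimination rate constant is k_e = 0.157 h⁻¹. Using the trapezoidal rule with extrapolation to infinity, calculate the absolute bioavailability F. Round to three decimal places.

Trapezoidal AUC_0→7 (intranasal spray):
  [0→1]: (0.0+387.1)/2 × 1 = 193.55
  [1→5]: (387.1+659.7)/2 × 4 = 2093.6
  [5→7]: (659.7+556.0)/2 × 2 = 1215.7
  Sum = 3502.85 ng/mL·h
Tail: C_last/k_e = 556.0/0.157 = 3541.401
AUC_0→∞ (intranasal spray) = 3502.85 + 3541.401 = 7044.251 ng/mL·h
F = (AUC_ev/D_ev)/(AUC_iv/D_iv) = (7044.251/25)/(20900/10) = 281.77004/2090 = 0.1348

F = 0.135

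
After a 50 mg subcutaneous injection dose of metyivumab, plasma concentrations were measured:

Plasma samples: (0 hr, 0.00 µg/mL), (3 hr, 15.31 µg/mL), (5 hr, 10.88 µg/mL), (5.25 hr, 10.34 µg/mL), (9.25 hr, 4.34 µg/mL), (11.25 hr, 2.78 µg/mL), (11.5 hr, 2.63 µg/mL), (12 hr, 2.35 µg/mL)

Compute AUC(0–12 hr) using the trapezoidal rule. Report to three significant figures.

AUC = 90.2 µg/mL·hr

Trapezoidal AUC_0→12:
  [0→3]: (0.00+15.31)/2 × 3 = 22.965
  [3→5]: (15.31+10.88)/2 × 2 = 26.19
  [5→5.25]: (10.88+10.34)/2 × 0.25 = 2.6525
  [5.25→9.25]: (10.34+4.34)/2 × 4 = 29.36
  [9.25→11.25]: (4.34+2.78)/2 × 2 = 7.12
  [11.25→11.5]: (2.78+2.63)/2 × 0.25 = 0.67625
  [11.5→12]: (2.63+2.35)/2 × 0.5 = 1.245
  Sum = 90.20875 µg/mL·hr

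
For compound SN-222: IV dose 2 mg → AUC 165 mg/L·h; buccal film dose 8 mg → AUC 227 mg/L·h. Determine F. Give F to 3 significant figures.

F = (AUC_ev / D_ev) / (AUC_iv / D_iv)
  = (227/8) / (165/2)
  = 28.375 / 82.5 = 0.3439

F = 0.344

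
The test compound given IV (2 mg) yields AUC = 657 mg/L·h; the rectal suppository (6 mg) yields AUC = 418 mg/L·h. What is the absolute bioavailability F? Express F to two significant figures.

F = (AUC_ev / D_ev) / (AUC_iv / D_iv)
  = (418/6) / (657/2)
  = 69.6667 / 328.5 = 0.2121

F = 0.21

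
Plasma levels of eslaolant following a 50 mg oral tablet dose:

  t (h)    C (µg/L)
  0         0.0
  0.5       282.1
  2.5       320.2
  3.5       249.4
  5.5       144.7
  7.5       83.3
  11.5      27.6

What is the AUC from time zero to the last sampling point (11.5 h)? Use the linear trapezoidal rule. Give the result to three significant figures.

Trapezoidal AUC_0→11.5:
  [0→0.5]: (0.0+282.1)/2 × 0.5 = 70.525
  [0.5→2.5]: (282.1+320.2)/2 × 2 = 602.3
  [2.5→3.5]: (320.2+249.4)/2 × 1 = 284.8
  [3.5→5.5]: (249.4+144.7)/2 × 2 = 394.1
  [5.5→7.5]: (144.7+83.3)/2 × 2 = 228.0
  [7.5→11.5]: (83.3+27.6)/2 × 4 = 221.8
  Sum = 1801.525 µg/L·h

AUC = 1800 µg/L·h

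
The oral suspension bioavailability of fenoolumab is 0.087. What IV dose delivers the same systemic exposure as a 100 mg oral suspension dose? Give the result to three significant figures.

Systemic exposure from an extravascular dose = F × D_ev, so the equivalent IV dose is F × D_ev.
D_iv = F × D_ev = 0.087 × 100 = 8.7 mg

D_iv = 8.70 mg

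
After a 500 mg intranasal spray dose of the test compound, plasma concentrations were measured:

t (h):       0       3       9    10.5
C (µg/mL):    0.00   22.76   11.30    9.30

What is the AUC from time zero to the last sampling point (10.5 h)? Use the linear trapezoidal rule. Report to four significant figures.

Trapezoidal AUC_0→10.5:
  [0→3]: (0.00+22.76)/2 × 3 = 34.14
  [3→9]: (22.76+11.30)/2 × 6 = 102.18
  [9→10.5]: (11.30+9.30)/2 × 1.5 = 15.45
  Sum = 151.77 µg/mL·h

AUC = 151.8 µg/mL·h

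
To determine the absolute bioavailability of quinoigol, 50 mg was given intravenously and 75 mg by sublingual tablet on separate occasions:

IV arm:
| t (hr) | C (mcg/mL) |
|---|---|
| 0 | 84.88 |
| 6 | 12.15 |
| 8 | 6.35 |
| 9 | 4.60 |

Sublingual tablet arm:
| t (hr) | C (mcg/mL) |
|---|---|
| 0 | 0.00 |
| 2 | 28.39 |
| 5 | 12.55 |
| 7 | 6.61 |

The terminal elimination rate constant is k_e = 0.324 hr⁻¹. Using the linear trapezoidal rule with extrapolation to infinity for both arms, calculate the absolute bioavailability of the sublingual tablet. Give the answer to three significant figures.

Trapezoidal AUC_0→9 (IV):
  [0→6]: (84.88+12.15)/2 × 6 = 291.09
  [6→8]: (12.15+6.35)/2 × 2 = 18.5
  [8→9]: (6.35+4.60)/2 × 1 = 5.475
  Sum = 315.065 mcg/mL·hr
IV tail: 4.60/0.324 = 14.198; AUC_iv,0→∞ = 315.065 + 14.198 = 329.263 mcg/mL·hr
Trapezoidal AUC_0→7 (sublingual tablet):
  [0→2]: (0.00+28.39)/2 × 2 = 28.39
  [2→5]: (28.39+12.55)/2 × 3 = 61.41
  [5→7]: (12.55+6.61)/2 × 2 = 19.16
  Sum = 108.96 mcg/mL·hr
sublingual tablet tail: 6.61/0.324 = 20.401; AUC_ev,0→∞ = 108.96 + 20.401 = 129.361 mcg/mL·hr
F = (AUC_ev/D_ev)/(AUC_iv/D_iv) = (129.361/75)/(329.263/50) = 1.72481/6.58526 = 0.2619

F = 0.262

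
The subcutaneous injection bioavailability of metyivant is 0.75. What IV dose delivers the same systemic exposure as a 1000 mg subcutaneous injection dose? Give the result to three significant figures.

Systemic exposure from an extravascular dose = F × D_ev, so the equivalent IV dose is F × D_ev.
D_iv = F × D_ev = 0.75 × 1000 = 750 mg

D_iv = 750 mg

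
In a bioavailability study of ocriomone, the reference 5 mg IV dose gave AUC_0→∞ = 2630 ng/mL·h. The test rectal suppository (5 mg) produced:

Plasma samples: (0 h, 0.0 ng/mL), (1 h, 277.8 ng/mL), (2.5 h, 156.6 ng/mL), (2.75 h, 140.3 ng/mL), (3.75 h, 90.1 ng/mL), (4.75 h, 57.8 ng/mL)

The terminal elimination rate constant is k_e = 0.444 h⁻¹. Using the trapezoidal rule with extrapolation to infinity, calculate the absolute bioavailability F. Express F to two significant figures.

F = 0.31

Trapezoidal AUC_0→4.75 (rectal suppository):
  [0→1]: (0.0+277.8)/2 × 1 = 138.9
  [1→2.5]: (277.8+156.6)/2 × 1.5 = 325.8
  [2.5→2.75]: (156.6+140.3)/2 × 0.25 = 37.1125
  [2.75→3.75]: (140.3+90.1)/2 × 1 = 115.2
  [3.75→4.75]: (90.1+57.8)/2 × 1 = 73.95
  Sum = 690.9625 ng/mL·h
Tail: C_last/k_e = 57.8/0.444 = 130.180
AUC_0→∞ (rectal suppository) = 690.9625 + 130.180 = 821.1425 ng/mL·h
F = (AUC_ev/D_ev)/(AUC_iv/D_iv) = (821.1425/5)/(2630/5) = 164.2285/526 = 0.3122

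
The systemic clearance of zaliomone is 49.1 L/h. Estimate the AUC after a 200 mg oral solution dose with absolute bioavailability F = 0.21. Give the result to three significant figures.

AUC_0→∞ = F × Dose / CL
        = 0.21 × 200 / 49.1 = 0.855397 mg/L·h

AUC = 0.855 mg/L·h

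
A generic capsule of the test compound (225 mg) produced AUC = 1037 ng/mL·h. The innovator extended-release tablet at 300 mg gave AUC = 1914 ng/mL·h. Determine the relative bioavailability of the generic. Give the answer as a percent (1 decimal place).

F_rel = 72.2%

F_rel = (AUC_test/D_test) / (AUC_ref/D_ref)
      = (1037/225) / (1914/300)
      = 4.60889 / 6.38 = 0.7224 = 72.24%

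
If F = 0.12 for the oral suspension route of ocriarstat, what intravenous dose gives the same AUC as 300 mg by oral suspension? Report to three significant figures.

D_iv = 36.0 mg

Systemic exposure from an extravascular dose = F × D_ev, so the equivalent IV dose is F × D_ev.
D_iv = F × D_ev = 0.12 × 300 = 36 mg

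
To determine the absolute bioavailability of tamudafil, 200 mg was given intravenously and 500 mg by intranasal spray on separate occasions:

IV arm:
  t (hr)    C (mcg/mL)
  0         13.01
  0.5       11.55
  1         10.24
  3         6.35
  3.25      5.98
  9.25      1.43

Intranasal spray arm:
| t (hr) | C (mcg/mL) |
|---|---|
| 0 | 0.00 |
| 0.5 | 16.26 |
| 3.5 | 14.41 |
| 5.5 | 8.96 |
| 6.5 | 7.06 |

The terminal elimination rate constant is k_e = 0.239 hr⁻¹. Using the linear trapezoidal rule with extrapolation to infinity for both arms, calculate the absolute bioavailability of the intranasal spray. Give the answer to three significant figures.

F = 0.766

Trapezoidal AUC_0→9.25 (IV):
  [0→0.5]: (13.01+11.55)/2 × 0.5 = 6.14
  [0.5→1]: (11.55+10.24)/2 × 0.5 = 5.4475
  [1→3]: (10.24+6.35)/2 × 2 = 16.59
  [3→3.25]: (6.35+5.98)/2 × 0.25 = 1.54125
  [3.25→9.25]: (5.98+1.43)/2 × 6 = 22.23
  Sum = 51.94875 mcg/mL·hr
IV tail: 1.43/0.239 = 5.983; AUC_iv,0→∞ = 51.94875 + 5.983 = 57.93175 mcg/mL·hr
Trapezoidal AUC_0→6.5 (intranasal spray):
  [0→0.5]: (0.00+16.26)/2 × 0.5 = 4.065
  [0.5→3.5]: (16.26+14.41)/2 × 3 = 46.005
  [3.5→5.5]: (14.41+8.96)/2 × 2 = 23.37
  [5.5→6.5]: (8.96+7.06)/2 × 1 = 8.01
  Sum = 81.45 mcg/mL·hr
intranasal spray tail: 7.06/0.239 = 29.540; AUC_ev,0→∞ = 81.45 + 29.540 = 110.99 mcg/mL·hr
F = (AUC_ev/D_ev)/(AUC_iv/D_iv) = (110.99/500)/(57.93175/200) = 0.22198/0.28965875 = 0.7664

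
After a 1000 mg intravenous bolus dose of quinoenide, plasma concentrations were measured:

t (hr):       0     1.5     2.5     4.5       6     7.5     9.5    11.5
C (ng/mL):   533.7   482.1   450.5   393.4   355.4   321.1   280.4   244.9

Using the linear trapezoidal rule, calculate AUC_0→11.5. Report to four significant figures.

Trapezoidal AUC_0→11.5:
  [0→1.5]: (533.7+482.1)/2 × 1.5 = 761.85
  [1.5→2.5]: (482.1+450.5)/2 × 1 = 466.3
  [2.5→4.5]: (450.5+393.4)/2 × 2 = 843.9
  [4.5→6]: (393.4+355.4)/2 × 1.5 = 561.6
  [6→7.5]: (355.4+321.1)/2 × 1.5 = 507.375
  [7.5→9.5]: (321.1+280.4)/2 × 2 = 601.5
  [9.5→11.5]: (280.4+244.9)/2 × 2 = 525.3
  Sum = 4267.825 ng/mL·hr

AUC = 4268 ng/mL·hr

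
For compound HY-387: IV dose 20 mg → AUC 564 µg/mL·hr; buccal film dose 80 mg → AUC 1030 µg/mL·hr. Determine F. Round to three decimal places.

F = 0.457

F = (AUC_ev / D_ev) / (AUC_iv / D_iv)
  = (1030/80) / (564/20)
  = 12.875 / 28.2 = 0.4566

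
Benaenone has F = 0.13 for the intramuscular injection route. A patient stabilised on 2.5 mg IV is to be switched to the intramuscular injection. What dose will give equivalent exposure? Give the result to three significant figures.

For equal systemic exposure: F × D_ev = D_iv
D_ev = D_iv / F = 2.5 / 0.13 = 19.2308 mg

D_intramuscular = 19.2 mg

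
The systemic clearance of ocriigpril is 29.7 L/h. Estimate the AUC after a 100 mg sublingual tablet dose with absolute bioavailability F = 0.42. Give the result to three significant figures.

AUC_0→∞ = F × Dose / CL
        = 0.42 × 100 / 29.7 = 1.41414 mg/L·h

AUC = 1.41 mg/L·h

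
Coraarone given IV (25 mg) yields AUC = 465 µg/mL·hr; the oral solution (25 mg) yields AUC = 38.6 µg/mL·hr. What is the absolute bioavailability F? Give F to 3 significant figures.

F = 0.0830

F = (AUC_ev / D_ev) / (AUC_iv / D_iv)
  = (38.6/25) / (465/25)
  = 1.544 / 18.6 = 0.0830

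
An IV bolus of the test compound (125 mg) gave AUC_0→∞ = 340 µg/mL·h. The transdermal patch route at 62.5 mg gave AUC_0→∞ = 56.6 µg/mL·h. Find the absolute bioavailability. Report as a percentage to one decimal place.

F = (AUC_ev / D_ev) / (AUC_iv / D_iv)
  = (56.6/62.5) / (340/125)
  = 0.9056 / 2.72 = 0.3329
  = 33.29%

F = 33.3%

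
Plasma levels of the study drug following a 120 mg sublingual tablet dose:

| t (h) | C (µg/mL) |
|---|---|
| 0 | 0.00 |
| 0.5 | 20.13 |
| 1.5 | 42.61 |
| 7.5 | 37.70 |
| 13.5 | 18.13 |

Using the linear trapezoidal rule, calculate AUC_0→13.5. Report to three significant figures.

AUC = 445 µg/mL·h

Trapezoidal AUC_0→13.5:
  [0→0.5]: (0.00+20.13)/2 × 0.5 = 5.0325
  [0.5→1.5]: (20.13+42.61)/2 × 1 = 31.37
  [1.5→7.5]: (42.61+37.70)/2 × 6 = 240.93
  [7.5→13.5]: (37.70+18.13)/2 × 6 = 167.49
  Sum = 444.8225 µg/mL·h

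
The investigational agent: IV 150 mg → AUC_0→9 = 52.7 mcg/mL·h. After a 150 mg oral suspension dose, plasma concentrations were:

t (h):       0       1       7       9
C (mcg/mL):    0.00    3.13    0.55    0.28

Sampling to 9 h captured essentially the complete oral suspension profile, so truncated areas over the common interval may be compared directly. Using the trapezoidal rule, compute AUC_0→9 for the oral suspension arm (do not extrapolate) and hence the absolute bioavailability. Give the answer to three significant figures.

F = 0.255

Trapezoidal AUC_0→9 (oral suspension):
  [0→1]: (0.00+3.13)/2 × 1 = 1.565
  [1→7]: (3.13+0.55)/2 × 6 = 11.04
  [7→9]: (0.55+0.28)/2 × 2 = 0.83
  Sum = 13.435 mcg/mL·h
F = (AUC_ev/D_ev)/(AUC_iv/D_iv) = (13.435/150)/(52.7/150) = 0.0895667/0.351333 = 0.2549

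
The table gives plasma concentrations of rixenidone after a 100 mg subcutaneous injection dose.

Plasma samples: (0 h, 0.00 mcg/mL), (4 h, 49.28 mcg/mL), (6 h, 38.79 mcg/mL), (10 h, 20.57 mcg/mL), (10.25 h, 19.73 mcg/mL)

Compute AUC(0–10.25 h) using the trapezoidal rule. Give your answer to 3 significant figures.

Trapezoidal AUC_0→10.25:
  [0→4]: (0.00+49.28)/2 × 4 = 98.56
  [4→6]: (49.28+38.79)/2 × 2 = 88.07
  [6→10]: (38.79+20.57)/2 × 4 = 118.72
  [10→10.25]: (20.57+19.73)/2 × 0.25 = 5.0375
  Sum = 310.3875 mcg/mL·h

AUC = 310 mcg/mL·h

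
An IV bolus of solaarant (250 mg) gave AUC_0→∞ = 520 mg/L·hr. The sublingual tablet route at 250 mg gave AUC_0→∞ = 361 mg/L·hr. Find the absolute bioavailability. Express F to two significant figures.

F = (AUC_ev / D_ev) / (AUC_iv / D_iv)
  = (361/250) / (520/250)
  = 1.444 / 2.08 = 0.6942

F = 0.69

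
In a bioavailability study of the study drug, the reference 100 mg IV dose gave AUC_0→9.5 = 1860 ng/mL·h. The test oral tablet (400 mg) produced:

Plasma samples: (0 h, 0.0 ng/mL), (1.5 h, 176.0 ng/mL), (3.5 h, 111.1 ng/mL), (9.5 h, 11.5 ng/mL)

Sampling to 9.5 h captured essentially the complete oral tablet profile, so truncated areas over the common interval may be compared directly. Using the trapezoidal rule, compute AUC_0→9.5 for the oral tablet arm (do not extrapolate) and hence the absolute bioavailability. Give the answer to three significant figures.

F = 0.106

Trapezoidal AUC_0→9.5 (oral tablet):
  [0→1.5]: (0.0+176.0)/2 × 1.5 = 132.0
  [1.5→3.5]: (176.0+111.1)/2 × 2 = 287.1
  [3.5→9.5]: (111.1+11.5)/2 × 6 = 367.8
  Sum = 786.9 ng/mL·h
F = (AUC_ev/D_ev)/(AUC_iv/D_iv) = (786.9/400)/(1860/100) = 1.96725/18.6 = 0.1058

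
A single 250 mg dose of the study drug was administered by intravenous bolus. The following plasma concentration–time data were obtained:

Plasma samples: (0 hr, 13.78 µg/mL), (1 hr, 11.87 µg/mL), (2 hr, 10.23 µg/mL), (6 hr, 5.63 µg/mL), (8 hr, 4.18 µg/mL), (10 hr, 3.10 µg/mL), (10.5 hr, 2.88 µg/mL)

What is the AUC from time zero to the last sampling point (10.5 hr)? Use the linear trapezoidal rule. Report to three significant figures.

AUC = 74.2 µg/mL·hr

Trapezoidal AUC_0→10.5:
  [0→1]: (13.78+11.87)/2 × 1 = 12.825
  [1→2]: (11.87+10.23)/2 × 1 = 11.05
  [2→6]: (10.23+5.63)/2 × 4 = 31.72
  [6→8]: (5.63+4.18)/2 × 2 = 9.81
  [8→10]: (4.18+3.10)/2 × 2 = 7.28
  [10→10.5]: (3.10+2.88)/2 × 0.5 = 1.495
  Sum = 74.18 µg/mL·hr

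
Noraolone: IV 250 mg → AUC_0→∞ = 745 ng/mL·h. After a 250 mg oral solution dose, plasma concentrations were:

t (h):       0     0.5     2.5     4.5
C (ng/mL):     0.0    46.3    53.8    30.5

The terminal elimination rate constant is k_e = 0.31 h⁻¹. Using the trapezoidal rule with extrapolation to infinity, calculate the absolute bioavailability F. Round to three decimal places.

F = 0.395

Trapezoidal AUC_0→4.5 (oral solution):
  [0→0.5]: (0.0+46.3)/2 × 0.5 = 11.575
  [0.5→2.5]: (46.3+53.8)/2 × 2 = 100.1
  [2.5→4.5]: (53.8+30.5)/2 × 2 = 84.3
  Sum = 195.975 ng/mL·h
Tail: C_last/k_e = 30.5/0.31 = 98.387
AUC_0→∞ (oral solution) = 195.975 + 98.387 = 294.362 ng/mL·h
F = (AUC_ev/D_ev)/(AUC_iv/D_iv) = (294.362/250)/(745/250) = 1.177448/2.98 = 0.3951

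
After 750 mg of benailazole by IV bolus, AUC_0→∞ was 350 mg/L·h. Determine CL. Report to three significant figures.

CL = 2.14 L/h

CL = Dose_iv / AUC_0→∞
   = 750 / 350 = 2.14286 L/h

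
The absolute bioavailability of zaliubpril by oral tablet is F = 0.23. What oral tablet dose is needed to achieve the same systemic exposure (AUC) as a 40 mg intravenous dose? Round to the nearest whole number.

D_oral = 174 mg

For equal systemic exposure: F × D_ev = D_iv
D_ev = D_iv / F = 40 / 0.23 = 173.913 mg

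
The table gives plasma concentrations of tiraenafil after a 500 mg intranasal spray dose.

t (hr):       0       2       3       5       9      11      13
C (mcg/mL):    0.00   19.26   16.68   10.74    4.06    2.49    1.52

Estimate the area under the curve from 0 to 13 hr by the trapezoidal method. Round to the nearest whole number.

Trapezoidal AUC_0→13:
  [0→2]: (0.00+19.26)/2 × 2 = 19.26
  [2→3]: (19.26+16.68)/2 × 1 = 17.97
  [3→5]: (16.68+10.74)/2 × 2 = 27.42
  [5→9]: (10.74+4.06)/2 × 4 = 29.6
  [9→11]: (4.06+2.49)/2 × 2 = 6.55
  [11→13]: (2.49+1.52)/2 × 2 = 4.01
  Sum = 104.81 mcg/mL·hr

AUC = 105 mcg/mL·hr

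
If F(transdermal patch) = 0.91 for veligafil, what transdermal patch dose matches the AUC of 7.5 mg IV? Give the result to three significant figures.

D_transdermal = 8.24 mg

For equal systemic exposure: F × D_ev = D_iv
D_ev = D_iv / F = 7.5 / 0.91 = 8.24176 mg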